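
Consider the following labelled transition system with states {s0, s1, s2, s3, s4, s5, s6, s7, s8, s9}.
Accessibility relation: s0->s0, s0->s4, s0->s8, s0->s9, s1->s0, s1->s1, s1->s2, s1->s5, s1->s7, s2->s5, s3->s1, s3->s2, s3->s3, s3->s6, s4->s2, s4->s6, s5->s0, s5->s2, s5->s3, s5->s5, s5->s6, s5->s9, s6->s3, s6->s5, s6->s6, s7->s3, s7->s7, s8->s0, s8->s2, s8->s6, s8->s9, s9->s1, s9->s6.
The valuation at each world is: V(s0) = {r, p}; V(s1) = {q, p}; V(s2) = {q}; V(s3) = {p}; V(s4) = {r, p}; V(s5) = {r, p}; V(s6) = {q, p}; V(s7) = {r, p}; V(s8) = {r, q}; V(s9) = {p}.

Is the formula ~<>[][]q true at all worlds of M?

Yes

Let φ = ~<>[][]q. Evaluate φ at each world:
  s0 (successors {s0, s4, s8, s9}): φ is true.
  s1 (successors {s0, s1, s2, s5, s7}): φ is true.
  s2 (successors {s5}): φ is true.
  s3 (successors {s1, s2, s3, s6}): φ is true.
  s4 (successors {s2, s6}): φ is true.
  s5 (successors {s0, s2, s3, s5, s6, s9}): φ is true.
  s6 (successors {s3, s5, s6}): φ is true.
  s7 (successors {s3, s7}): φ is true.
  s8 (successors {s0, s2, s6, s9}): φ is true.
  s9 (successors {s1, s6}): φ is true.
For instance, at s7:
  At s7: <>[][]q is false, so ~<>[][]q is true.
    At s7: <>[][]q requires [][]q at some successor in {s3, s7}.
      At s3: [][]q is false.
      At s7: [][]q is false.
    So <>[][]q is false at s7.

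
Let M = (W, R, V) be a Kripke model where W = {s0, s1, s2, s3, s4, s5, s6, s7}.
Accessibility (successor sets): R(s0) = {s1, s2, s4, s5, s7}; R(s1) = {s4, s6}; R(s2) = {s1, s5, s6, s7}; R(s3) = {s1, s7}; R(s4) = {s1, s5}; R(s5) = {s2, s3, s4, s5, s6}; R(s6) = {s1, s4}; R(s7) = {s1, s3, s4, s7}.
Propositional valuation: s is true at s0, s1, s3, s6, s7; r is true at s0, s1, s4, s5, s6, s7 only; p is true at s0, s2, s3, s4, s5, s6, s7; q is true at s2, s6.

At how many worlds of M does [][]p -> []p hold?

Let φ = [][]p -> []p. Evaluate φ at each world:
  s0 (successors {s1, s2, s4, s5, s7}): φ is true.
  s1 (successors {s4, s6}): φ is true.
  s2 (successors {s1, s5, s6, s7}): φ is true.
  s3 (successors {s1, s7}): φ is true.
  s4 (successors {s1, s5}): φ is false.
  s5 (successors {s2, s3, s4, s5, s6}): φ is true.
  s6 (successors {s1, s4}): φ is true.
  s7 (successors {s1, s3, s4, s7}): φ is true.
For instance, at s6:
  At s6: [][]p is false, []p is false, so [][]p -> []p is true.
    At s6: [][]p requires []p at every successor {s1, s4}.
      []p fails at s4, so [][]p is false at s6.
    At s6: []p requires p at every successor {s1, s4}.
      p fails at s1, so []p is false at s6.
Satisfying worlds: {s0, s1, s2, s3, s5, s6, s7}

7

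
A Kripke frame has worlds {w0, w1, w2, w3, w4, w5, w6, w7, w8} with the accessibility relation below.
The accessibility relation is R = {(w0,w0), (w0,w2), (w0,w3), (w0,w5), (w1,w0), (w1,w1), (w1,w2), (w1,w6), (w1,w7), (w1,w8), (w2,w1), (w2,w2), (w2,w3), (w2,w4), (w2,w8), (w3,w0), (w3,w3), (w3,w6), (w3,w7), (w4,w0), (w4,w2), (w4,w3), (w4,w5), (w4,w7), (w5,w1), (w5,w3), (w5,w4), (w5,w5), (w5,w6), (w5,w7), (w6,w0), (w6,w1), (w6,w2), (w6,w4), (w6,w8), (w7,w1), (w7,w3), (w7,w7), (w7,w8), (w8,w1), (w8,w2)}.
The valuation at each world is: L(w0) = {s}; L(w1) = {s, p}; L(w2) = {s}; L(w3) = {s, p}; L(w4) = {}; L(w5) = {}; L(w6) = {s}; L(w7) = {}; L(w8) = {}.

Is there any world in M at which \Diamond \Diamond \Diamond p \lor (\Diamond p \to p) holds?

Let φ = \Diamond \Diamond \Diamond p \lor (\Diamond p \to p). Evaluate φ at each world:
  w0 (successors {w0, w2, w3, w5}): φ is true.
  w1 (successors {w0, w1, w2, w6, w7, w8}): φ is true.
  w2 (successors {w1, w2, w3, w4, w8}): φ is true.
  w3 (successors {w0, w3, w6, w7}): φ is true.
  w4 (successors {w0, w2, w3, w5, w7}): φ is true.
  w5 (successors {w1, w3, w4, w5, w6, w7}): φ is true.
  w6 (successors {w0, w1, w2, w4, w8}): φ is true.
  w7 (successors {w1, w3, w7, w8}): φ is true.
  w8 (successors {w1, w2}): φ is true.
Detail at w0 (witness):
  At w0: \Diamond \Diamond \Diamond p is true, \Diamond p \to p is false, so \Diamond \Diamond \Diamond p \lor (\Diamond p \to p) is true.
    At w0: \Diamond \Diamond \Diamond p requires \Diamond \Diamond p at some successor in {w0, w2, w3, w5}.
      \Diamond \Diamond p holds at w0, so \Diamond \Diamond \Diamond p is true at w0.
    At w0: \Diamond p is true, p is false, so \Diamond p \to p is false.
      At w0: \Diamond p requires p at some successor in {w0, w2, w3, w5}.
        p holds at w3, so \Diamond p is true at w0.

Yes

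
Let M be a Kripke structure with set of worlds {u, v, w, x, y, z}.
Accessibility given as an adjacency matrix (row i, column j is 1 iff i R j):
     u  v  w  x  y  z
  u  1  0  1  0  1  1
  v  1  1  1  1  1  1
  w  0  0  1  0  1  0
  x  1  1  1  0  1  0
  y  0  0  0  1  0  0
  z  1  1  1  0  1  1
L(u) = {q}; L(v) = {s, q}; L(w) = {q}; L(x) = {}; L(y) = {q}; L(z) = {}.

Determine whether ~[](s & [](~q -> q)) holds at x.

At x: [](s & [](~q -> q)) is false, so ~[](s & [](~q -> q)) is true.
  At x: [](s & [](~q -> q)) requires s & [](~q -> q) at every successor {u, v, w, y}.
    s & [](~q -> q) fails at u, so [](s & [](~q -> q)) is false at x.
      At u: s is false, [](~q -> q) is false, so s & [](~q -> q) is false.

Yes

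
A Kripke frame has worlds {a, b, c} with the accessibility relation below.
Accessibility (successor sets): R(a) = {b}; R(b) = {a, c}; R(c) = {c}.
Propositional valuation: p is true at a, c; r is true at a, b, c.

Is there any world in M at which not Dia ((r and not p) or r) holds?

Recall that Dia ψ holds at a world iff ψ holds at some accessible world.
Let φ = not Dia ((r and not p) or r). Evaluate φ at each world:
  a (successors {b}): φ is false.
  b (successors {a, c}): φ is false.
  c (successors {c}): φ is false.
For instance, at b:
  At b: Dia ((r and not p) or r) is true, so not Dia ((r and not p) or r) is false.
    At b: Dia ((r and not p) or r) requires (r and not p) or r at some successor in {a, c}.
      (r and not p) or r holds at a, so Dia ((r and not p) or r) is true at b.

No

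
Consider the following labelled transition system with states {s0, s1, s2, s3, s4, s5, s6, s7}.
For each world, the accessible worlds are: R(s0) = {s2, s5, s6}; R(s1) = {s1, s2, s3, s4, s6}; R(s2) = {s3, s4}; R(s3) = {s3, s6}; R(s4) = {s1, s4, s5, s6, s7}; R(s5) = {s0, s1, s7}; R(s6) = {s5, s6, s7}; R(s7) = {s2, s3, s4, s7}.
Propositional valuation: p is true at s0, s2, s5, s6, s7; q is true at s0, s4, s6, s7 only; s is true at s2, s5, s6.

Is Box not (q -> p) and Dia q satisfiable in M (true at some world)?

No

Let φ = Box not (q -> p) and Dia q. Evaluate φ at each world:
  s0 (successors {s2, s5, s6}): φ is false.
  s1 (successors {s1, s2, s3, s4, s6}): φ is false.
  s2 (successors {s3, s4}): φ is false.
  s3 (successors {s3, s6}): φ is false.
  s4 (successors {s1, s4, s5, s6, s7}): φ is false.
  s5 (successors {s0, s1, s7}): φ is false.
  s6 (successors {s5, s6, s7}): φ is false.
  s7 (successors {s2, s3, s4, s7}): φ is false.
For instance, at s1:
  At s1: Box not (q -> p) is false, Dia q is true, so Box not (q -> p) and Dia q is false.
    At s1: Box not (q -> p) requires not (q -> p) at every successor {s1, s2, s3, s4, s6}.
      not (q -> p) fails at s1, so Box not (q -> p) is false at s1.
    At s1: Dia q requires q at some successor in {s1, s2, s3, s4, s6}.
      q holds at s4, so Dia q is true at s1.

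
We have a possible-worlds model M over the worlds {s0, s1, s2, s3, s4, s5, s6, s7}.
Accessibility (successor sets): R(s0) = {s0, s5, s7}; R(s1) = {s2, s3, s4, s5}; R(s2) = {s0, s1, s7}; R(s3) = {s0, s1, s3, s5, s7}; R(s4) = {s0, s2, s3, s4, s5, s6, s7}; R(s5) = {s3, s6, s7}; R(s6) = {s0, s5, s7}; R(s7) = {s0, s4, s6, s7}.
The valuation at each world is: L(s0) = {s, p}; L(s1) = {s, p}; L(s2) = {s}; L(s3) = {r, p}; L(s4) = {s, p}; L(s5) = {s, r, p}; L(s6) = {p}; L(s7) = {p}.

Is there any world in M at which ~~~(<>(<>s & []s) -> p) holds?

Recall that []ψ holds at a world iff ψ holds at every accessible world, and <>ψ holds iff ψ holds at some accessible world.
Let φ = ~~~(<>(<>s & []s) -> p). Evaluate φ at each world:
  s0 (successors {s0, s5, s7}): φ is false.
  s1 (successors {s2, s3, s4, s5}): φ is false.
  s2 (successors {s0, s1, s7}): φ is false.
  s3 (successors {s0, s1, s3, s5, s7}): φ is false.
  s4 (successors {s0, s2, s3, s4, s5, s6, s7}): φ is false.
  s5 (successors {s3, s6, s7}): φ is false.
  s6 (successors {s0, s5, s7}): φ is false.
  s7 (successors {s0, s4, s6, s7}): φ is false.
For instance, at s1:
  At s1: ~~(<>(<>s & []s) -> p) is true, so ~~~(<>(<>s & []s) -> p) is false.
    At s1: ~(<>(<>s & []s) -> p) is false, so ~~(<>(<>s & []s) -> p) is true.
      At s1: <>(<>s & []s) -> p is true, so ~(<>(<>s & []s) -> p) is false.

No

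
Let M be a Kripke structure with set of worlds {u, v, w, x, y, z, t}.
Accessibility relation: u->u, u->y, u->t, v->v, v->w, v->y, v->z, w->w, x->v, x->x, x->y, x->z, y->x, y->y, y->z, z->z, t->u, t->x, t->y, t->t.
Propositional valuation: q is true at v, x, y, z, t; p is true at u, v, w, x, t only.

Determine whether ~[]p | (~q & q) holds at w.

At w: ~[]p is false, ~q & q is false, so ~[]p | (~q & q) is false.
  At w: []p is true, so ~[]p is false.
    At w: []p requires p at every successor {w}.
      At w: p is true.
    So []p is true at w.

No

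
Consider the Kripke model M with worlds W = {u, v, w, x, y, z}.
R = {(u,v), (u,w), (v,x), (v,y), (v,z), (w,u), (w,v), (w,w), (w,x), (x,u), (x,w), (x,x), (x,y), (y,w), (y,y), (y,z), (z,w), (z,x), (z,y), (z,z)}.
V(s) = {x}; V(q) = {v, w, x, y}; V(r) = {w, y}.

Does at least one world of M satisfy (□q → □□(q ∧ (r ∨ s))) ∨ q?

Let φ = (□q → □□(q ∧ (r ∨ s))) ∨ q. Evaluate φ at each world:
  u (successors {v, w}): φ is false.
  v (successors {x, y, z}): φ is true.
  w (successors {u, v, w, x}): φ is true.
  x (successors {u, w, x, y}): φ is true.
  y (successors {w, y, z}): φ is true.
  z (successors {w, x, y, z}): φ is true.
Detail at v (witness):
  At v: □q → □□(q ∧ (r ∨ s)) is true, q is true, so (□q → □□(q ∧ (r ∨ s))) ∨ q is true.
    At v: □q is false, □□(q ∧ (r ∨ s)) is false, so □q → □□(q ∧ (r ∨ s)) is true.
      At v: □q requires q at every successor {x, y, z}.
        q fails at z, so □q is false at v.
      At v: □□(q ∧ (r ∨ s)) requires □(q ∧ (r ∨ s)) at every successor {x, y, z}.
        □(q ∧ (r ∨ s)) fails at x, so □□(q ∧ (r ∨ s)) is false at v.

Yes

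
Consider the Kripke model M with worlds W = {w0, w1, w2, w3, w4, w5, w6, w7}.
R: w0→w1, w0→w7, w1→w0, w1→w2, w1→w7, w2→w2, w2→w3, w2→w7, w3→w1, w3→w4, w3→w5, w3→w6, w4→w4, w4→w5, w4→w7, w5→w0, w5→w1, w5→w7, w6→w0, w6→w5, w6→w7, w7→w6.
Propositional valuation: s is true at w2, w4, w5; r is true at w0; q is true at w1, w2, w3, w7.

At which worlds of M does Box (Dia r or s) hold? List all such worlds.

w3, w7

Let φ = Box (Dia r or s). Evaluate φ at each world:
  w0 (successors {w1, w7}): φ is false.
  w1 (successors {w0, w2, w7}): φ is false.
  w2 (successors {w2, w3, w7}): φ is false.
  w3 (successors {w1, w4, w5, w6}): φ is true.
  w4 (successors {w4, w5, w7}): φ is false.
  w5 (successors {w0, w1, w7}): φ is false.
  w6 (successors {w0, w5, w7}): φ is false.
  w7 (successors {w6}): φ is true.
For instance, at w7:
  At w7: Box (Dia r or s) requires Dia r or s at every successor {w6}.
      At w6: Dia r is true, s is false, so Dia r or s is true.
  So Box (Dia r or s) is true at w7.
Satisfying worlds: {w3, w7}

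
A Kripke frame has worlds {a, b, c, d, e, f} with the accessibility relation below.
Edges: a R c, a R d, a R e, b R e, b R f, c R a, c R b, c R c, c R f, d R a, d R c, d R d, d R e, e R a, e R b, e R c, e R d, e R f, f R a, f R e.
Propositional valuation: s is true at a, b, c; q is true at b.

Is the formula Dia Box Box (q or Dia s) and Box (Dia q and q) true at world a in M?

No

Recall that Box ψ holds at a world iff ψ holds at every accessible world, and Dia ψ holds iff ψ holds at some accessible world.
At a: Dia Box Box (q or Dia s) is true, Box (Dia q and q) is false, so Dia Box Box (q or Dia s) and Box (Dia q and q) is false.
  At a: Dia Box Box (q or Dia s) requires Box Box (q or Dia s) at some successor in {c, d, e}.
    Box Box (q or Dia s) holds at c, so Dia Box Box (q or Dia s) is true at a.
      At c: Box Box (q or Dia s) requires Box (q or Dia s) at every successor {a, b, c, f}.
        At a: Box (q or Dia s) is true.
        At b: Box (q or Dia s) is true.
        At c: Box (q or Dia s) is true.
        At f: Box (q or Dia s) is true.
      So Box Box (q or Dia s) is true at c.
  At a: Box (Dia q and q) requires Dia q and q at every successor {c, d, e}.
    Dia q and q fails at c, so Box (Dia q and q) is false at a.
      At c: Dia q is true, q is false, so Dia q and q is false.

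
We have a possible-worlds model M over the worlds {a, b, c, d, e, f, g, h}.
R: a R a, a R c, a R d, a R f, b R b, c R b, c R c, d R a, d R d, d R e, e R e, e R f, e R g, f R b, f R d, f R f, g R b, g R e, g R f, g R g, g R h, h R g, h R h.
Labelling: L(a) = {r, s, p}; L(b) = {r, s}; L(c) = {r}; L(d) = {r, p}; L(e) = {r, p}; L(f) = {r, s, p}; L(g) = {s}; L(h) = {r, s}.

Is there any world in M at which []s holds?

Yes

Let φ = []s. Evaluate φ at each world:
  a (successors {a, c, d, f}): φ is false.
  b (successors {b}): φ is true.
  c (successors {b, c}): φ is false.
  d (successors {a, d, e}): φ is false.
  e (successors {e, f, g}): φ is false.
  f (successors {b, d, f}): φ is false.
  g (successors {b, e, f, g, h}): φ is false.
  h (successors {g, h}): φ is true.
Detail at b (witness):
  At b: []s requires s at every successor {b}.
    At b: s is true.
  So []s is true at b.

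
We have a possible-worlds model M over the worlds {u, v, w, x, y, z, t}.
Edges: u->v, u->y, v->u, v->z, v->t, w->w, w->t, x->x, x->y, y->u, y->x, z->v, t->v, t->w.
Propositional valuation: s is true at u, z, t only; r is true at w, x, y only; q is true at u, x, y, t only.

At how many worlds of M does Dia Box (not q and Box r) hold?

Recall that Box ψ holds at a world iff ψ holds at every accessible world, and Dia ψ holds iff ψ holds at some accessible world.
Let φ = Dia Box (not q and Box r). Evaluate φ at each world:
  u (successors {v, y}): φ is false.
  v (successors {u, z, t}): φ is false.
  w (successors {w, t}): φ is false.
  x (successors {x, y}): φ is false.
  y (successors {u, x}): φ is false.
  z (successors {v}): φ is false.
  t (successors {v, w}): φ is false.
For instance, at w:
  At w: Dia Box (not q and Box r) requires Box (not q and Box r) at some successor in {w, t}.
    At w: Box (not q and Box r) is false.
    At t: Box (not q and Box r) is false.
  So Dia Box (not q and Box r) is false at w.
Satisfying worlds: none.

0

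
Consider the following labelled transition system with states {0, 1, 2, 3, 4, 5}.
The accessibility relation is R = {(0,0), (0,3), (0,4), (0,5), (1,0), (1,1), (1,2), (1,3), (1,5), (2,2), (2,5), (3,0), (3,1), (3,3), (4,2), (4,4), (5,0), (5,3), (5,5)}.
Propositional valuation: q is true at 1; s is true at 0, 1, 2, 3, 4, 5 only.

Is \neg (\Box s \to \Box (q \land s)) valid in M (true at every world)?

Yes

Let φ = \neg (\Box s \to \Box (q \land s)). Evaluate φ at each world:
  0 (successors {0, 3, 4, 5}): φ is true.
  1 (successors {0, 1, 2, 3, 5}): φ is true.
  2 (successors {2, 5}): φ is true.
  3 (successors {0, 1, 3}): φ is true.
  4 (successors {2, 4}): φ is true.
  5 (successors {0, 3, 5}): φ is true.
For instance, at 5:
  At 5: \Box s \to \Box (q \land s) is false, so \neg (\Box s \to \Box (q \land s)) is true.
    At 5: \Box s is true, \Box (q \land s) is false, so \Box s \to \Box (q \land s) is false.
      At 5: \Box s requires s at every successor {0, 3, 5}.
        At 0: s is true.
        At 3: s is true.
        At 5: s is true.
      So \Box s is true at 5.
      At 5: \Box (q \land s) requires q \land s at every successor {0, 3, 5}.
        q \land s fails at 0, so \Box (q \land s) is false at 5.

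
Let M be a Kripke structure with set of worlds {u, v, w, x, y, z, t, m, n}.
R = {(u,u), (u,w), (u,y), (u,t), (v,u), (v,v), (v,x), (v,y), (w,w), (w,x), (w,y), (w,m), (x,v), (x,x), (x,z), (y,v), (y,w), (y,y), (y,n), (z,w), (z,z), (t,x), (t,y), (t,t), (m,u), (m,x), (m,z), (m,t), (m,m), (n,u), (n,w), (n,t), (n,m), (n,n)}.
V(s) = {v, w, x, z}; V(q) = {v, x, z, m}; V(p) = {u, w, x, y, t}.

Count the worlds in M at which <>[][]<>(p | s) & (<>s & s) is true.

Let φ = <>[][]<>(p | s) & (<>s & s). Evaluate φ at each world:
  u (successors {u, w, y, t}): φ is false.
  v (successors {u, v, x, y}): φ is true.
  w (successors {w, x, y, m}): φ is true.
  x (successors {v, x, z}): φ is true.
  y (successors {v, w, y, n}): φ is false.
  z (successors {w, z}): φ is true.
  t (successors {x, y, t}): φ is false.
  m (successors {u, x, z, t, m}): φ is false.
  n (successors {u, w, t, m, n}): φ is false.
For instance, at x:
  At x: <>[][]<>(p | s) is true, <>s & s is true, so <>[][]<>(p | s) & (<>s & s) is true.
    At x: <>[][]<>(p | s) requires [][]<>(p | s) at some successor in {v, x, z}.
      [][]<>(p | s) holds at v, so <>[][]<>(p | s) is true at x.
    At x: <>s is true, s is true, so <>s & s is true.
      At x: <>s requires s at some successor in {v, x, z}.
        s holds at v, so <>s is true at x.
Satisfying worlds: {v, w, x, z}

4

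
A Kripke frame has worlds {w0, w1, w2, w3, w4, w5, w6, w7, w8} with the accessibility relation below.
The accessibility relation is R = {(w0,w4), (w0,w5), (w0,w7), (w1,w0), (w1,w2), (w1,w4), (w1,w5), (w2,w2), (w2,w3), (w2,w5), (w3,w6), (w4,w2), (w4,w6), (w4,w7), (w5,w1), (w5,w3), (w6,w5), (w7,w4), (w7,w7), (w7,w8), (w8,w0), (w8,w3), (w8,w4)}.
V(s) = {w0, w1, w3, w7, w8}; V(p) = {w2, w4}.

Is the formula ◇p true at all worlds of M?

Let φ = ◇p. Evaluate φ at each world:
  w0 (successors {w4, w5, w7}): φ is true.
  w1 (successors {w0, w2, w4, w5}): φ is true.
  w2 (successors {w2, w3, w5}): φ is true.
  w3 (successors {w6}): φ is false.
  w4 (successors {w2, w6, w7}): φ is true.
  w5 (successors {w1, w3}): φ is false.
  w6 (successors {w5}): φ is false.
  w7 (successors {w4, w7, w8}): φ is true.
  w8 (successors {w0, w3, w4}): φ is true.
Detail at w3 (counterexample):
  At w3: ◇p requires p at some successor in {w6}.
    At w6: p is false.
  So ◇p is false at w3.

No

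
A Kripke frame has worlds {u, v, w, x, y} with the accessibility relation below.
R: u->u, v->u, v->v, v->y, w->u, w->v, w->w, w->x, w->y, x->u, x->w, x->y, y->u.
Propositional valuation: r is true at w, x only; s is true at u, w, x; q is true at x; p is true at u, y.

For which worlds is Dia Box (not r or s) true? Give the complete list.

u, v, w, x, y

Recall that Box ψ holds at a world iff ψ holds at every accessible world, and Dia ψ holds iff ψ holds at some accessible world.
Let φ = Dia Box (not r or s). Evaluate φ at each world:
  u (successors {u}): φ is true.
  v (successors {u, v, y}): φ is true.
  w (successors {u, v, w, x, y}): φ is true.
  x (successors {u, w, y}): φ is true.
  y (successors {u}): φ is true.
For instance, at w:
  At w: Dia Box (not r or s) requires Box (not r or s) at some successor in {u, v, w, x, y}.
    Box (not r or s) holds at u, so Dia Box (not r or s) is true at w.
      At u: Box (not r or s) requires not r or s at every successor {u}.
        At u: not r or s is true.
      So Box (not r or s) is true at u.
Satisfying worlds: {u, v, w, x, y}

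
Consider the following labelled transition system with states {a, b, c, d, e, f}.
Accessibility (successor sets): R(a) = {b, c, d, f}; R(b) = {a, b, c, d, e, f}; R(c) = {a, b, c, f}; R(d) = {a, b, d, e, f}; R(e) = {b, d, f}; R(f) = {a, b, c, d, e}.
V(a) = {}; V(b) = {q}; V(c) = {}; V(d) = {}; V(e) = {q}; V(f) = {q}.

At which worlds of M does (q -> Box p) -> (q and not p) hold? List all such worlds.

Recall that Box ψ holds at a world iff ψ holds at every accessible world, and Dia ψ holds iff ψ holds at some accessible world.
Let φ = (q -> Box p) -> (q and not p). Evaluate φ at each world:
  a (successors {b, c, d, f}): φ is false.
  b (successors {a, b, c, d, e, f}): φ is true.
  c (successors {a, b, c, f}): φ is false.
  d (successors {a, b, d, e, f}): φ is false.
  e (successors {b, d, f}): φ is true.
  f (successors {a, b, c, d, e}): φ is true.
For instance, at f:
  At f: q -> Box p is false, q and not p is true, so (q -> Box p) -> (q and not p) is true.
    At f: q is true, Box p is false, so q -> Box p is false.
      At f: Box p requires p at every successor {a, b, c, d, e}.
        p fails at a, so Box p is false at f.
Satisfying worlds: {b, e, f}

b, e, f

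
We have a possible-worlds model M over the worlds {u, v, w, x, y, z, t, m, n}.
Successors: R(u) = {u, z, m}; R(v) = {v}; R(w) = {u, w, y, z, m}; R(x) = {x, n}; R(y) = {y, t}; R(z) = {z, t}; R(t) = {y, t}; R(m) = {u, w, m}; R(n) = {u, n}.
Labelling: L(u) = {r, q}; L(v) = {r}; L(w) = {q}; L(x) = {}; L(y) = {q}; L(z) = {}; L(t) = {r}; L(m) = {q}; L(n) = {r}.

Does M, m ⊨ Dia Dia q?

Recall that Dia ψ holds at a world iff ψ holds at some accessible world.
At m: Dia Dia q requires Dia q at some successor in {u, w, m}.
  Dia q holds at u, so Dia Dia q is true at m.
    At u: Dia q requires q at some successor in {u, z, m}.
      q holds at u, so Dia q is true at u.

Yes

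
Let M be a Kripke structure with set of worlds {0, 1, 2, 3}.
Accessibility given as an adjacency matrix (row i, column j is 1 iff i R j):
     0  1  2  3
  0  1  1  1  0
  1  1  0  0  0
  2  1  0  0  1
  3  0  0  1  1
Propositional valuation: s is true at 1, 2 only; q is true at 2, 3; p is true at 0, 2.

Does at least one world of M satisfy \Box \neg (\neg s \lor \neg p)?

Recall that \Box ψ holds at a world iff ψ holds at every accessible world, and \Diamond ψ holds iff ψ holds at some accessible world.
Let φ = \Box \neg (\neg s \lor \neg p). Evaluate φ at each world:
  0 (successors {0, 1, 2}): φ is false.
  1 (successors {0}): φ is false.
  2 (successors {0, 3}): φ is false.
  3 (successors {2, 3}): φ is false.
For instance, at 1:
  At 1: \Box \neg (\neg s \lor \neg p) requires \neg (\neg s \lor \neg p) at every successor {0}.
    \neg (\neg s \lor \neg p) fails at 0, so \Box \neg (\neg s \lor \neg p) is false at 1.

No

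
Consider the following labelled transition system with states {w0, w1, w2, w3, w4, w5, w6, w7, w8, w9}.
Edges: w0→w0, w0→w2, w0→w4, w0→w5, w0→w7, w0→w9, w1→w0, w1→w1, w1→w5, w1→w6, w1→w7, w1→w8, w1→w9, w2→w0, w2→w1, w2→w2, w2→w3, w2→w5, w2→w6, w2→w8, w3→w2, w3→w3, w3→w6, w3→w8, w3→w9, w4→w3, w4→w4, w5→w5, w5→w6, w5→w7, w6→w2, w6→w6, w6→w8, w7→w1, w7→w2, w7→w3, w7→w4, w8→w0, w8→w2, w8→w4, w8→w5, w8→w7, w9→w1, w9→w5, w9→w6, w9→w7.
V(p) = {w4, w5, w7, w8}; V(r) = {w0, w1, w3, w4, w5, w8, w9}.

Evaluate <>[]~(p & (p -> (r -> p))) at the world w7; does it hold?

No

At w7: <>[]~(p & (p -> (r -> p))) requires []~(p & (p -> (r -> p))) at some successor in {w1, w2, w3, w4}.
  At w1: []~(p & (p -> (r -> p))) is false.
  At w2: []~(p & (p -> (r -> p))) is false.
  At w3: []~(p & (p -> (r -> p))) is false.
  At w4: []~(p & (p -> (r -> p))) is false.
So <>[]~(p & (p -> (r -> p))) is false at w7.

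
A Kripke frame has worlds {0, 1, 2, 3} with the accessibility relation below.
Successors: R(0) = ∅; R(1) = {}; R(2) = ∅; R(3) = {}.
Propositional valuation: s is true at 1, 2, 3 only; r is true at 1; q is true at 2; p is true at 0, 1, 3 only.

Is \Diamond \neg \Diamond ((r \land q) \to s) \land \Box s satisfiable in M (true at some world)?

No

Let φ = \Diamond \neg \Diamond ((r \land q) \to s) \land \Box s. Evaluate φ at each world:
  0 (successors ∅): φ is false.
  1 (successors ∅): φ is false.
  2 (successors ∅): φ is false.
  3 (successors ∅): φ is false.
For instance, at 2:
  At 2: \Diamond \neg \Diamond ((r \land q) \to s) is false, \Box s is true, so \Diamond \neg \Diamond ((r \land q) \to s) \land \Box s is false.
    At 2: no accessible worlds, so \Diamond \neg \Diamond ((r \land q) \to s) is false.
    At 2: no accessible worlds, so \Box s holds vacuously.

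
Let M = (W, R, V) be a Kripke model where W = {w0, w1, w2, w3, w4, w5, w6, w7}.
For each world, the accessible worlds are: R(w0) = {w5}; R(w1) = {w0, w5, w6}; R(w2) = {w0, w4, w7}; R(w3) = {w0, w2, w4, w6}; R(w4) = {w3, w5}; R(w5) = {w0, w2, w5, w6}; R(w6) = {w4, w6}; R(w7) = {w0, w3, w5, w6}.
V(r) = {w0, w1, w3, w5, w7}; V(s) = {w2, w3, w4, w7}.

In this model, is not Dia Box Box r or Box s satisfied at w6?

Yes

At w6: not Dia Box Box r is true, Box s is false, so not Dia Box Box r or Box s is true.
  At w6: Dia Box Box r is false, so not Dia Box Box r is true.
    At w6: Dia Box Box r requires Box Box r at some successor in {w4, w6}.
      At w4: Box Box r is false.
      At w6: Box Box r is false.
    So Dia Box Box r is false at w6.
  At w6: Box s requires s at every successor {w4, w6}.
    s fails at w6, so Box s is false at w6.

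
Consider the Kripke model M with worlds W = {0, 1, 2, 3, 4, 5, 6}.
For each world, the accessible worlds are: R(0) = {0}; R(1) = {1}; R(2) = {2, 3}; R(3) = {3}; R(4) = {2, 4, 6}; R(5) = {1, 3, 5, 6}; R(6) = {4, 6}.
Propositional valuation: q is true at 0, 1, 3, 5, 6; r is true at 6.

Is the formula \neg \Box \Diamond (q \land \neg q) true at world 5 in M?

Yes

At 5: \Box \Diamond (q \land \neg q) is false, so \neg \Box \Diamond (q \land \neg q) is true.
  At 5: \Box \Diamond (q \land \neg q) requires \Diamond (q \land \neg q) at every successor {1, 3, 5, 6}.
    \Diamond (q \land \neg q) fails at 1, so \Box \Diamond (q \land \neg q) is false at 5.
      At 1: \Diamond (q \land \neg q) requires q \land \neg q at some successor in {1}.
        At 1: q \land \neg q is false.
      So \Diamond (q \land \neg q) is false at 1.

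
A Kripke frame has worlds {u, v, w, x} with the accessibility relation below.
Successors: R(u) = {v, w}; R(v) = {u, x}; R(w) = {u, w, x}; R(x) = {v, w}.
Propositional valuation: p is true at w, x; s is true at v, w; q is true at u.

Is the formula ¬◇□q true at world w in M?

Yes

At w: ◇□q is false, so ¬◇□q is true.
  At w: ◇□q requires □q at some successor in {u, w, x}.
    At u: □q is false.
    At w: □q is false.
    At x: □q is false.
  So ◇□q is false at w.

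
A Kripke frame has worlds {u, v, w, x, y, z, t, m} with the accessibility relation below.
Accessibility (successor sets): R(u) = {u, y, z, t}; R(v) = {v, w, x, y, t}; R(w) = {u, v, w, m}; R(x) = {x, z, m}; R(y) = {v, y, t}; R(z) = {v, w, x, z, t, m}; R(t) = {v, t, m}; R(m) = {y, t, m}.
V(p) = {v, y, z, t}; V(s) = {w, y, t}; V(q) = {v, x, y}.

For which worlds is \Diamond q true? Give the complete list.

Let φ = \Diamond q. Evaluate φ at each world:
  u (successors {u, y, z, t}): φ is true.
  v (successors {v, w, x, y, t}): φ is true.
  w (successors {u, v, w, m}): φ is true.
  x (successors {x, z, m}): φ is true.
  y (successors {v, y, t}): φ is true.
  z (successors {v, w, x, z, t, m}): φ is true.
  t (successors {v, t, m}): φ is true.
  m (successors {y, t, m}): φ is true.
For instance, at m:
  At m: \Diamond q requires q at some successor in {y, t, m}.
    q holds at y, so \Diamond q is true at m.
Satisfying worlds: {u, v, w, x, y, z, t, m}

u, v, w, x, y, z, t, m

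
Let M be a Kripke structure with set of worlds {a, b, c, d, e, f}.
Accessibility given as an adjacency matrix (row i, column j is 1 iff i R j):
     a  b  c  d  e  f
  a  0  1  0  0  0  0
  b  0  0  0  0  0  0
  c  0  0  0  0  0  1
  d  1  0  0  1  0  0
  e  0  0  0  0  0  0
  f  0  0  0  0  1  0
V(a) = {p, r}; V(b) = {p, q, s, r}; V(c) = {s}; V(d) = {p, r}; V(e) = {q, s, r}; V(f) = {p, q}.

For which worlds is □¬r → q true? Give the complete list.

Let φ = □¬r → q. Evaluate φ at each world:
  a (successors {b}): φ is true.
  b (successors ∅): φ is true.
  c (successors {f}): φ is false.
  d (successors {a, d}): φ is true.
  e (successors ∅): φ is true.
  f (successors {e}): φ is true.
For instance, at a:
  At a: □¬r is false, q is false, so □¬r → q is true.
    At a: □¬r requires ¬r at every successor {b}.
      ¬r fails at b, so □¬r is false at a.
Satisfying worlds: {a, b, d, e, f}

a, b, d, e, f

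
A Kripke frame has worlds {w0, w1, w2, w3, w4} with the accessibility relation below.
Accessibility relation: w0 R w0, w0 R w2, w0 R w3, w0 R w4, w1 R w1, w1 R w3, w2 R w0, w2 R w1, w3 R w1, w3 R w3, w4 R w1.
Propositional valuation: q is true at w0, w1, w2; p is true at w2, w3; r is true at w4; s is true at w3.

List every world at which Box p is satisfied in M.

Recall that Box ψ holds at a world iff ψ holds at every accessible world, and Dia ψ holds iff ψ holds at some accessible world.
Let φ = Box p. Evaluate φ at each world:
  w0 (successors {w0, w2, w3, w4}): φ is false.
  w1 (successors {w1, w3}): φ is false.
  w2 (successors {w0, w1}): φ is false.
  w3 (successors {w1, w3}): φ is false.
  w4 (successors {w1}): φ is false.
For instance, at w2:
  At w2: Box p requires p at every successor {w0, w1}.
    p fails at w0, so Box p is false at w2.
Satisfying worlds: none.

none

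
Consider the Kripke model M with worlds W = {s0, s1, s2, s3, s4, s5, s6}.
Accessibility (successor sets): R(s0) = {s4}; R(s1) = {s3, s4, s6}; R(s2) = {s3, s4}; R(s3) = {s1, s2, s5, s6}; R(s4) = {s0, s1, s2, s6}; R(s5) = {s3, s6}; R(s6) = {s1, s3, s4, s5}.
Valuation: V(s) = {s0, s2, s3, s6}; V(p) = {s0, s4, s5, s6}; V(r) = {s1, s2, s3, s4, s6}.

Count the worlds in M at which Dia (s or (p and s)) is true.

6

Let φ = Dia (s or (p and s)). Evaluate φ at each world:
  s0 (successors {s4}): φ is false.
  s1 (successors {s3, s4, s6}): φ is true.
  s2 (successors {s3, s4}): φ is true.
  s3 (successors {s1, s2, s5, s6}): φ is true.
  s4 (successors {s0, s1, s2, s6}): φ is true.
  s5 (successors {s3, s6}): φ is true.
  s6 (successors {s1, s3, s4, s5}): φ is true.
For instance, at s4:
  At s4: Dia (s or (p and s)) requires s or (p and s) at some successor in {s0, s1, s2, s6}.
    s or (p and s) holds at s0, so Dia (s or (p and s)) is true at s4.
Satisfying worlds: {s1, s2, s3, s4, s5, s6}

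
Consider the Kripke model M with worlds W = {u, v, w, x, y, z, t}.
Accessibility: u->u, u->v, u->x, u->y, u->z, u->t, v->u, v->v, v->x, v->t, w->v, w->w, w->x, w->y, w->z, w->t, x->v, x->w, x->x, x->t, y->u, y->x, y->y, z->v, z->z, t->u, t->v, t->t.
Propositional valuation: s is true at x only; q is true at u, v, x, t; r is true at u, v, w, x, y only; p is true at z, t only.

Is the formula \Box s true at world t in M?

No

At t: \Box s requires s at every successor {u, v, t}.
  s fails at u, so \Box s is false at t.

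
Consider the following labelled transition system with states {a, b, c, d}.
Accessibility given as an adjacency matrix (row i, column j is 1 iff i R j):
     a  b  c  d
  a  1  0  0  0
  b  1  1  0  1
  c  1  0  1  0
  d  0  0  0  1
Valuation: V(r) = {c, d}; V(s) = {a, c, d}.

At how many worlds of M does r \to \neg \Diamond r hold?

2

Let φ = r \to \neg \Diamond r. Evaluate φ at each world:
  a (successors {a}): φ is true.
  b (successors {a, b, d}): φ is true.
  c (successors {a, c}): φ is false.
  d (successors {d}): φ is false.
For instance, at a:
  At a: r is false, \neg \Diamond r is true, so r \to \neg \Diamond r is true.
    At a: \Diamond r is false, so \neg \Diamond r is true.
      At a: \Diamond r requires r at some successor in {a}.
        At a: r is false.
      So \Diamond r is false at a.
Satisfying worlds: {a, b}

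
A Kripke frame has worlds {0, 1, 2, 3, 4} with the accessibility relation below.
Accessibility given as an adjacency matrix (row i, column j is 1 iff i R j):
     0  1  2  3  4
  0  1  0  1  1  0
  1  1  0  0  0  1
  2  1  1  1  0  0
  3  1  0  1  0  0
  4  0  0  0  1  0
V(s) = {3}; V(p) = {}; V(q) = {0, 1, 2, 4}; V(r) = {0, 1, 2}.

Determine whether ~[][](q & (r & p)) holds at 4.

At 4: [][](q & (r & p)) is false, so ~[][](q & (r & p)) is true.
  At 4: [][](q & (r & p)) requires [](q & (r & p)) at every successor {3}.
    [](q & (r & p)) fails at 3, so [][](q & (r & p)) is false at 4.
      At 3: [](q & (r & p)) requires q & (r & p) at every successor {0, 2}.
        q & (r & p) fails at 0, so [](q & (r & p)) is false at 3.

Yes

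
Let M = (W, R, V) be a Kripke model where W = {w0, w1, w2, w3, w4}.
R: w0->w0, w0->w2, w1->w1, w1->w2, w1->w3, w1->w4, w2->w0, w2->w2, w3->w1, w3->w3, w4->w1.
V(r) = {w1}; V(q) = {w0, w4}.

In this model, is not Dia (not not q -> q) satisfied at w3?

At w3: Dia (not not q -> q) is true, so not Dia (not not q -> q) is false.
  At w3: Dia (not not q -> q) requires not not q -> q at some successor in {w1, w3}.
    not not q -> q holds at w1, so Dia (not not q -> q) is true at w3.

No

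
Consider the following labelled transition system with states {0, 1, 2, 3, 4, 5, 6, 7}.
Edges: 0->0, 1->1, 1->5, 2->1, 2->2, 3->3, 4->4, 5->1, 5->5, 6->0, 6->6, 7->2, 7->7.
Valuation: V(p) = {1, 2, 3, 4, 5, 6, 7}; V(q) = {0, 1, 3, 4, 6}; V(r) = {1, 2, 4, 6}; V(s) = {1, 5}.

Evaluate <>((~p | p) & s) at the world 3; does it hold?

At 3: <>((~p | p) & s) requires (~p | p) & s at some successor in {3}.
  At 3: (~p | p) & s is false.
So <>((~p | p) & s) is false at 3.

No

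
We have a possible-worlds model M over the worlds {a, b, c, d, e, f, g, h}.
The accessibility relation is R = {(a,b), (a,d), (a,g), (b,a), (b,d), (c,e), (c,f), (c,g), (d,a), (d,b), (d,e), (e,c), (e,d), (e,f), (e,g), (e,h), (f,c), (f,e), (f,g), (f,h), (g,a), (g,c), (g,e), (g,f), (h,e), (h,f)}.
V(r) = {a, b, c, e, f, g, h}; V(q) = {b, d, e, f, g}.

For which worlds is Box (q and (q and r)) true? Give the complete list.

c, h

Recall that Box ψ holds at a world iff ψ holds at every accessible world, and Dia ψ holds iff ψ holds at some accessible world.
Let φ = Box (q and (q and r)). Evaluate φ at each world:
  a (successors {b, d, g}): φ is false.
  b (successors {a, d}): φ is false.
  c (successors {e, f, g}): φ is true.
  d (successors {a, b, e}): φ is false.
  e (successors {c, d, f, g, h}): φ is false.
  f (successors {c, e, g, h}): φ is false.
  g (successors {a, c, e, f}): φ is false.
  h (successors {e, f}): φ is true.
For instance, at f:
  At f: Box (q and (q and r)) requires q and (q and r) at every successor {c, e, g, h}.
    q and (q and r) fails at c, so Box (q and (q and r)) is false at f.
Satisfying worlds: {c, h}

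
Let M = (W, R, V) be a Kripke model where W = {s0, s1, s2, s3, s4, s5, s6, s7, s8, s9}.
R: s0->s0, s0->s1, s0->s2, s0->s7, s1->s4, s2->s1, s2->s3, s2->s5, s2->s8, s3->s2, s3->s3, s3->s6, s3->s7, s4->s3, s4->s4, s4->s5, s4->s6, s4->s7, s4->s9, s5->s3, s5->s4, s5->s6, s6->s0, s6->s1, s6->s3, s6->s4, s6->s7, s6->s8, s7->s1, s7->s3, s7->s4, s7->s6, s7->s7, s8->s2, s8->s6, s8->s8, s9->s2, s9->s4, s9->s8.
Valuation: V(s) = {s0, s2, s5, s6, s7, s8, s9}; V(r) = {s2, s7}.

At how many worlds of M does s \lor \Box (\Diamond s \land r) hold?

Let φ = s \lor \Box (\Diamond s \land r). Evaluate φ at each world:
  s0 (successors {s0, s1, s2, s7}): φ is true.
  s1 (successors {s4}): φ is false.
  s2 (successors {s1, s3, s5, s8}): φ is true.
  s3 (successors {s2, s3, s6, s7}): φ is false.
  s4 (successors {s3, s4, s5, s6, s7, s9}): φ is false.
  s5 (successors {s3, s4, s6}): φ is true.
  s6 (successors {s0, s1, s3, s4, s7, s8}): φ is true.
  s7 (successors {s1, s3, s4, s6, s7}): φ is true.
  s8 (successors {s2, s6, s8}): φ is true.
  s9 (successors {s2, s4, s8}): φ is true.
For instance, at s2:
  At s2: s is true, \Box (\Diamond s \land r) is false, so s \lor \Box (\Diamond s \land r) is true.
    At s2: \Box (\Diamond s \land r) requires \Diamond s \land r at every successor {s1, s3, s5, s8}.
      \Diamond s \land r fails at s1, so \Box (\Diamond s \land r) is false at s2.
Satisfying worlds: {s0, s2, s5, s6, s7, s8, s9}

7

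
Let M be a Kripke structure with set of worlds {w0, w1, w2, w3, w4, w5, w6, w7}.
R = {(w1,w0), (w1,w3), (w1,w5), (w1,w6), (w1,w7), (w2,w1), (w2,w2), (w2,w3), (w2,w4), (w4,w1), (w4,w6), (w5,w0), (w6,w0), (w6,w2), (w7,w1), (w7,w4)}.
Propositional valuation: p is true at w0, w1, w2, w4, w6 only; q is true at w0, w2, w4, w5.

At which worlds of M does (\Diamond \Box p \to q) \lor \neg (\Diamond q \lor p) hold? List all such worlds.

w0, w2, w3, w4, w5

Let φ = (\Diamond \Box p \to q) \lor \neg (\Diamond q \lor p). Evaluate φ at each world:
  w0 (successors ∅): φ is true.
  w1 (successors {w0, w3, w5, w6, w7}): φ is false.
  w2 (successors {w1, w2, w3, w4}): φ is true.
  w3 (successors ∅): φ is true.
  w4 (successors {w1, w6}): φ is true.
  w5 (successors {w0}): φ is true.
  w6 (successors {w0, w2}): φ is false.
  w7 (successors {w1, w4}): φ is false.
For instance, at w5:
  At w5: \Diamond \Box p \to q is true, \neg (\Diamond q \lor p) is false, so (\Diamond \Box p \to q) \lor \neg (\Diamond q \lor p) is true.
    At w5: \Diamond \Box p is true, q is true, so \Diamond \Box p \to q is true.
      At w5: \Diamond \Box p requires \Box p at some successor in {w0}.
        \Box p holds at w0, so \Diamond \Box p is true at w5.
    At w5: \Diamond q \lor p is true, so \neg (\Diamond q \lor p) is false.
      At w5: \Diamond q is true, p is false, so \Diamond q \lor p is true.
Satisfying worlds: {w0, w2, w3, w4, w5}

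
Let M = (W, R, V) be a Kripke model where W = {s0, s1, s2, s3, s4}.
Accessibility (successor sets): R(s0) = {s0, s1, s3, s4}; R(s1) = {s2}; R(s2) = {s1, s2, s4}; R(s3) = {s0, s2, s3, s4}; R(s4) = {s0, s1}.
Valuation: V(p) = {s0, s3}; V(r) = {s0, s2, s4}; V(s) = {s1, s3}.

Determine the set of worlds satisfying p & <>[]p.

Let φ = p & <>[]p. Evaluate φ at each world:
  s0 (successors {s0, s1, s3, s4}): φ is false.
  s1 (successors {s2}): φ is false.
  s2 (successors {s1, s2, s4}): φ is false.
  s3 (successors {s0, s2, s3, s4}): φ is false.
  s4 (successors {s0, s1}): φ is false.
For instance, at s3:
  At s3: p is true, <>[]p is false, so p & <>[]p is false.
    At s3: <>[]p requires []p at some successor in {s0, s2, s3, s4}.
      At s0: []p is false.
      At s2: []p is false.
      At s3: []p is false.
      At s4: []p is false.
    So <>[]p is false at s3.
Satisfying worlds: none.

none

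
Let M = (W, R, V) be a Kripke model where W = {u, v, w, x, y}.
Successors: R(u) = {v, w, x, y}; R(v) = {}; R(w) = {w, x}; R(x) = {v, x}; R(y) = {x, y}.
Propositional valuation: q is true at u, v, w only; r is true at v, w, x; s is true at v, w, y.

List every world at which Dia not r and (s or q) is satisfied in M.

u, y

Recall that Dia ψ holds at a world iff ψ holds at some accessible world.
Let φ = Dia not r and (s or q). Evaluate φ at each world:
  u (successors {v, w, x, y}): φ is true.
  v (successors ∅): φ is false.
  w (successors {w, x}): φ is false.
  x (successors {v, x}): φ is false.
  y (successors {x, y}): φ is true.
For instance, at w:
  At w: Dia not r is false, s or q is true, so Dia not r and (s or q) is false.
    At w: Dia not r requires not r at some successor in {w, x}.
      At w: not r is false.
      At x: not r is false.
    So Dia not r is false at w.
Satisfying worlds: {u, y}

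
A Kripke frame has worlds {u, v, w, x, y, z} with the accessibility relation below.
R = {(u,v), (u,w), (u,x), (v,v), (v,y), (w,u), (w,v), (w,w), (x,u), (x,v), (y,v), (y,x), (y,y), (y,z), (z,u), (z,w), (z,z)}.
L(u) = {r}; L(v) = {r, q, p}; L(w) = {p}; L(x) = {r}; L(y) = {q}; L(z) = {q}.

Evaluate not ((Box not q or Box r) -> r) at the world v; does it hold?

No

Recall that Box ψ holds at a world iff ψ holds at every accessible world, and Dia ψ holds iff ψ holds at some accessible world.
At v: (Box not q or Box r) -> r is true, so not ((Box not q or Box r) -> r) is false.
  At v: Box not q or Box r is false, r is true, so (Box not q or Box r) -> r is true.
    At v: Box not q is false, Box r is false, so Box not q or Box r is false.
      At v: Box not q requires not q at every successor {v, y}.
        not q fails at v, so Box not q is false at v.
      At v: Box r requires r at every successor {v, y}.
        r fails at y, so Box r is false at v.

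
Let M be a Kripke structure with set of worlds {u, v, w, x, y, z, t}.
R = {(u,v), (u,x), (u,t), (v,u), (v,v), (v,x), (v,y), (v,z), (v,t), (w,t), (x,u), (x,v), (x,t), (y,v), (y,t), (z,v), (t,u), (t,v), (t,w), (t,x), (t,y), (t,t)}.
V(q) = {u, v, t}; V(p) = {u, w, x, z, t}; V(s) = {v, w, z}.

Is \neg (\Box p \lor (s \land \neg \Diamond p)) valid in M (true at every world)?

No

Let φ = \neg (\Box p \lor (s \land \neg \Diamond p)). Evaluate φ at each world:
  u (successors {v, x, t}): φ is true.
  v (successors {u, v, x, y, z, t}): φ is true.
  w (successors {t}): φ is false.
  x (successors {u, v, t}): φ is true.
  y (successors {v, t}): φ is true.
  z (successors {v}): φ is false.
  t (successors {u, v, w, x, y, t}): φ is true.
Detail at w (counterexample):
  At w: \Box p \lor (s \land \neg \Diamond p) is true, so \neg (\Box p \lor (s \land \neg \Diamond p)) is false.
    At w: \Box p is true, s \land \neg \Diamond p is false, so \Box p \lor (s \land \neg \Diamond p) is true.
      At w: \Box p requires p at every successor {t}.
        At t: p is true.
      So \Box p is true at w.
      At w: s is true, \neg \Diamond p is false, so s \land \neg \Diamond p is false.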